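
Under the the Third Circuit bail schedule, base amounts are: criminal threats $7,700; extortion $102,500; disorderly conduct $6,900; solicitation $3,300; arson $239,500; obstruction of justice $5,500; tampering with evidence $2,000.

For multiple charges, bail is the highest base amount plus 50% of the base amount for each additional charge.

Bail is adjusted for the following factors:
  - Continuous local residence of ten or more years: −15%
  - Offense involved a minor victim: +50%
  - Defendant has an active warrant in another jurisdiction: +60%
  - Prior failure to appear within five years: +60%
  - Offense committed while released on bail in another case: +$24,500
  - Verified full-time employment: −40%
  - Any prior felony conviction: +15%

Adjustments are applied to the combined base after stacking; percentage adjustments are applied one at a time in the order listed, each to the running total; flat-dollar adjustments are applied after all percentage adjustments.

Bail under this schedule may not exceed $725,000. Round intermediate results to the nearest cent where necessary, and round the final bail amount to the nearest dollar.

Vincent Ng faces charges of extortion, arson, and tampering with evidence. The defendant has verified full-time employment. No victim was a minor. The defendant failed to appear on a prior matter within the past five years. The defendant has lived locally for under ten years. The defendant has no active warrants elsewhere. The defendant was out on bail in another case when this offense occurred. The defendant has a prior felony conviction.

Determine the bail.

$346,592

Base amounts from the schedule: extortion $102,500; arson $239,500; tampering with evidence $2,000.
Stacking rule: highest base plus 50% of each additional charge. Highest is arson at $239,500. Additional: $102,500 × 50% = $51,250; $2,000 × 50% = $1,000. Combined base = $239,500 + $52,250 = $291,750.
Prior failure to appear within five years (+60%): $291,750 × 1.6 = $466,800.
Verified full-time employment (−40%): $466,800 × 0.6 = $280,080.
Any prior felony conviction (+15%): $280,080 × 1.15 = $322,092.
Offense committed while released on bail in another case (+$24,500 flat): $322,092 + $24,500 = $346,592.
$346,592 is within the $725,000 maximum.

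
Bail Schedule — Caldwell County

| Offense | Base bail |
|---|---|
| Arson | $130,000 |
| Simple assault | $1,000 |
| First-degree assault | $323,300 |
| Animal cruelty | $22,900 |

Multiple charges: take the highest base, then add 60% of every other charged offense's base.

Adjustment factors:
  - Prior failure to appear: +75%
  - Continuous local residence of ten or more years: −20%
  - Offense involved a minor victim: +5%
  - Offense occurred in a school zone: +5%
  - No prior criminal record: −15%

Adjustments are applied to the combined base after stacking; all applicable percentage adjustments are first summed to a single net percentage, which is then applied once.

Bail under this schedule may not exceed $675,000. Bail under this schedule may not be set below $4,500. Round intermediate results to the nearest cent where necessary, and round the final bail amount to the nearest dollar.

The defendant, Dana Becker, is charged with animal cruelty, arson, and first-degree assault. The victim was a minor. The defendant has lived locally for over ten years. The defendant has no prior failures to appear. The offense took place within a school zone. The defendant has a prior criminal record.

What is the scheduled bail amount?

$373,536

Base amounts from the schedule: animal cruelty $22,900; arson $130,000; first-degree assault $323,300.
Stacking rule: highest base plus 60% of each additional charge. Highest is first-degree assault at $323,300. Additional: $22,900 × 60% = $13,740; $130,000 × 60% = $78,000. Combined base = $323,300 + $91,740 = $415,040.
Net percentage adjustment: −20% +5% +5% = −10%. $415,040 × 0.9 = $373,536.
$373,536 is within the $675,000 maximum.
$373,536 is at or above the $4,500 minimum.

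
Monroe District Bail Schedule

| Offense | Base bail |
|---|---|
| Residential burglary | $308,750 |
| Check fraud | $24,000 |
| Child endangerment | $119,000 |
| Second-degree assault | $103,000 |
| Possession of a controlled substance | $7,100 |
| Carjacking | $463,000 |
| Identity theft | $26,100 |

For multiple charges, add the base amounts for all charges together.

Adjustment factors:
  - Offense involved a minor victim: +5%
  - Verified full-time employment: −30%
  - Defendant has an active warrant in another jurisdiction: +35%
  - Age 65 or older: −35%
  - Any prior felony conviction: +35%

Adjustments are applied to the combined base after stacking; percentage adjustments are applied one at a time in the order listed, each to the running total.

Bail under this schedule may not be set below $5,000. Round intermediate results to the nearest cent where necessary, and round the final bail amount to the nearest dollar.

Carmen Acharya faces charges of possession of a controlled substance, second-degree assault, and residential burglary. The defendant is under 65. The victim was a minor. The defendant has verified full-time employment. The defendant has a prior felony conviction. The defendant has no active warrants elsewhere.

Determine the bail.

Base amounts from the schedule: possession of a controlled substance $7,100; second-degree assault $103,000; residential burglary $308,750.
Stacking rule: sum of all bases. $7,100 + $103,000 + $308,750 = $418,850.
Offense involved a minor victim (+5%): $418,850 × 1.05 = $439,792.50.
Verified full-time employment (−30%): $439,792.50 × 0.7 = $307,854.75.
Any prior felony conviction (+35%): $307,854.75 × 1.35 = $415,603.91.
$415,603.91 is at or above the $5,000 minimum.
Rounded to the nearest dollar: $415,604.

$415,604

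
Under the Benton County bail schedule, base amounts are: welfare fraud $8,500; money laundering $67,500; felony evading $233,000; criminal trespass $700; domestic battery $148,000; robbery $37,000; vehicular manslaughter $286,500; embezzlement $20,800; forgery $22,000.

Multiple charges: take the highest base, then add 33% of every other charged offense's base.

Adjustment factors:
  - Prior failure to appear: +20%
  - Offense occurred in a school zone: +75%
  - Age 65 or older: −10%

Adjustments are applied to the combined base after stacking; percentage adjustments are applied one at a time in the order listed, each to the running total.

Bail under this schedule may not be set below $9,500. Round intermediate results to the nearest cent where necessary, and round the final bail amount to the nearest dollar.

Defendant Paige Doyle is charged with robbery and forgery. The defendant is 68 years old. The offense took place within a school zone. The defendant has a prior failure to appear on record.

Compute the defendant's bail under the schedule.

Base amounts from the schedule: robbery $37,000; forgery $22,000.
Stacking rule: highest base plus 33% of each additional charge. Highest is robbery at $37,000. Additional: $22,000 × 33% = $7,260. Combined base = $37,000 + $7,260 = $44,260.
Prior failure to appear (+20%): $44,260 × 1.2 = $53,112.
Offense occurred in a school zone (+75%): $53,112 × 1.75 = $92,946.
Age 65 or older (−10%): $92,946 × 0.9 = $83,651.40.
$83,651.40 is at or above the $9,500 minimum.
Rounded to the nearest dollar: $83,651.

$83,651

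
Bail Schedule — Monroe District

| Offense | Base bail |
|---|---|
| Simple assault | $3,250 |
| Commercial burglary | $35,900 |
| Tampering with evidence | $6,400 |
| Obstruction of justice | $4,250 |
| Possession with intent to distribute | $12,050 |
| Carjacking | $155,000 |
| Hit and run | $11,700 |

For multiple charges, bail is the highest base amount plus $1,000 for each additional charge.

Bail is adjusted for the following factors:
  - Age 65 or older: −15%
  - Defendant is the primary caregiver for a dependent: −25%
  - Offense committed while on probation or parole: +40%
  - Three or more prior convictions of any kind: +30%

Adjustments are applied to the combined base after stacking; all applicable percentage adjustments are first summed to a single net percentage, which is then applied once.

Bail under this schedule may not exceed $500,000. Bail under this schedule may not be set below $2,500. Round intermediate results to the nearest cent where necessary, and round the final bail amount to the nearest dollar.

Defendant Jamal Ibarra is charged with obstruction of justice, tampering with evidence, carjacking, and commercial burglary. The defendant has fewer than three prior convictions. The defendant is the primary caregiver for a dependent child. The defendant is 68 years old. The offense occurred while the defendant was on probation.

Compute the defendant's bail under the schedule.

Base amounts from the schedule: obstruction of justice $4,250; tampering with evidence $6,400; carjacking $155,000; commercial burglary $35,900.
Stacking rule: highest base plus $1,000 per additional charge. Highest is carjacking at $155,000; 3 additional charges → +$3,000. Combined base = $158,000.
Net percentage adjustment: −15% −25% +40% = +0%. $158,000 × 1 = $158,000.
$158,000 is within the $500,000 maximum.
$158,000 is at or above the $2,500 minimum.

$158,000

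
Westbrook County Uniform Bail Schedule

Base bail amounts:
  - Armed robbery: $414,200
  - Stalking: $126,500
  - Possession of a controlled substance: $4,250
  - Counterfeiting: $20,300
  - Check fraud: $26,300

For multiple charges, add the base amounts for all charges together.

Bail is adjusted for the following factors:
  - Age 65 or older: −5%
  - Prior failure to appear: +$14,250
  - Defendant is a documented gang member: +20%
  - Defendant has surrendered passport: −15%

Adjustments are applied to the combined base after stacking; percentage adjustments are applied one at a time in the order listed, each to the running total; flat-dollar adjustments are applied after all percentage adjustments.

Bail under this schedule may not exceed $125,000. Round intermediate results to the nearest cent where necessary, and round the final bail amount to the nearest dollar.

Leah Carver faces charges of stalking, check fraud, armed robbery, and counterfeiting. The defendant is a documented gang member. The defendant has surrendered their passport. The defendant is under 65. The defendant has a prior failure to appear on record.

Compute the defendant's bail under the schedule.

$125,000

Base amounts from the schedule: stalking $126,500; check fraud $26,300; armed robbery $414,200; counterfeiting $20,300.
Stacking rule: sum of all bases. $126,500 + $26,300 + $414,200 + $20,300 = $587,300.
Defendant is a documented gang member (+20%): $587,300 × 1.2 = $704,760.
Defendant has surrendered passport (−15%): $704,760 × 0.85 = $599,046.
Prior failure to appear (+$14,250 flat): $599,046 + $14,250 = $613,296.
Result $613,296 exceeds the maximum of $125,000; bail is capped at $125,000.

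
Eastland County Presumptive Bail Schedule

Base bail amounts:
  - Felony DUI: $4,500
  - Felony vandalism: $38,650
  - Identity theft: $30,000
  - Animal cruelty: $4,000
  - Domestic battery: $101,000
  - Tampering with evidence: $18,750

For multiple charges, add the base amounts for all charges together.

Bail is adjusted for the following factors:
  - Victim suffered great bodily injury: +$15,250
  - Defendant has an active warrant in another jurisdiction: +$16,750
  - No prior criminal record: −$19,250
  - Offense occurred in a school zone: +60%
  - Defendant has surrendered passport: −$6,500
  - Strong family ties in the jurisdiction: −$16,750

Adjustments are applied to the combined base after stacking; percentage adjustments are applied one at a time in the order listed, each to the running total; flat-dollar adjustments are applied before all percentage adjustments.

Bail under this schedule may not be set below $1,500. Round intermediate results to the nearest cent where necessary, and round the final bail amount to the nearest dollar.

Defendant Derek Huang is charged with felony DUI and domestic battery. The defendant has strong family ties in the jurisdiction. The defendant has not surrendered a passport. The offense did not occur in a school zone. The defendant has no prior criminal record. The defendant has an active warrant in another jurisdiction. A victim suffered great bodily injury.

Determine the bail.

Base amounts from the schedule: felony DUI $4,500; domestic battery $101,000.
Stacking rule: sum of all bases. $4,500 + $101,000 = $105,500.
Victim suffered great bodily injury (+$15,250 flat): $105,500 + $15,250 = $120,750.
Defendant has an active warrant in another jurisdiction (+$16,750 flat): $120,750 + $16,750 = $137,500.
No prior criminal record (−$19,250 flat): $137,500 − $19,250 = $118,250.
Strong family ties in the jurisdiction (−$16,750 flat): $118,250 − $16,750 = $101,500.
$101,500 is at or above the $1,500 minimum.

$101,500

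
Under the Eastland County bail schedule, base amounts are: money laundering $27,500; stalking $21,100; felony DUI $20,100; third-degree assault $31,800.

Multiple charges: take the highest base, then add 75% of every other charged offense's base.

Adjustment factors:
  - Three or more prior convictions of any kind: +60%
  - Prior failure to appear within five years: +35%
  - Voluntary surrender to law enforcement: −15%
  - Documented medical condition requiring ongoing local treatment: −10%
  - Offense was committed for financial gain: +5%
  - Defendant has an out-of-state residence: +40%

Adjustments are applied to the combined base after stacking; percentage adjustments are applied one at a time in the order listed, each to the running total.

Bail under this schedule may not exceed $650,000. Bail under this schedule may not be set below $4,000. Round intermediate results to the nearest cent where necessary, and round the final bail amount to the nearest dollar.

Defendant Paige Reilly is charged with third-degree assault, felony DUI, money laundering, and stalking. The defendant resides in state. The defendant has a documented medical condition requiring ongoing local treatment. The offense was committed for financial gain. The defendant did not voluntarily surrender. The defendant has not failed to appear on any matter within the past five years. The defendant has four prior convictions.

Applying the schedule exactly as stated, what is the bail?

Base amounts from the schedule: third-degree assault $31,800; felony DUI $20,100; money laundering $27,500; stalking $21,100.
Stacking rule: highest base plus 75% of each additional charge. Highest is third-degree assault at $31,800. Additional: $20,100 × 75% = $15,075; $27,500 × 75% = $20,625; $21,100 × 75% = $15,825. Combined base = $31,800 + $51,525 = $83,325.
Three or more prior convictions of any kind (+60%): $83,325 × 1.6 = $133,320.
Documented medical condition requiring ongoing local treatment (−10%): $133,320 × 0.9 = $119,988.
Offense was committed for financial gain (+5%): $119,988 × 1.05 = $125,987.40.
$125,987.40 is within the $650,000 maximum.
$125,987.40 is at or above the $4,000 minimum.
Rounded to the nearest dollar: $125,987.

$125,987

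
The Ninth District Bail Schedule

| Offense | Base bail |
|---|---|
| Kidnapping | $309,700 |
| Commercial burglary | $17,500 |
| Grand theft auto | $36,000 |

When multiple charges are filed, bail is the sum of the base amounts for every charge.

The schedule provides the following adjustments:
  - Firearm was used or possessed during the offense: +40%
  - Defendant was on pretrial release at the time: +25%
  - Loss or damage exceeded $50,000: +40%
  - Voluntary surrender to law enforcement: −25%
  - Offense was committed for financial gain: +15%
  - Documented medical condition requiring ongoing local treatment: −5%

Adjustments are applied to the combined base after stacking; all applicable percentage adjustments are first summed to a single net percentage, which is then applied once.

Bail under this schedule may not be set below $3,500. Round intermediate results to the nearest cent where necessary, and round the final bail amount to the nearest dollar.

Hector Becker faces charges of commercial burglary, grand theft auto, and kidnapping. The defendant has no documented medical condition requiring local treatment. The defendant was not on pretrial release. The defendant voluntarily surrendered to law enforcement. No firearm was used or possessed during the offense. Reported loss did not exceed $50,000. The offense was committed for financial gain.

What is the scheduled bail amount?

$326,880

Base amounts from the schedule: commercial burglary $17,500; grand theft auto $36,000; kidnapping $309,700.
Stacking rule: sum of all bases. $17,500 + $36,000 + $309,700 = $363,200.
Net percentage adjustment: −25% +15% = −10%. $363,200 × 0.9 = $326,880.
$326,880 is at or above the $3,500 minimum.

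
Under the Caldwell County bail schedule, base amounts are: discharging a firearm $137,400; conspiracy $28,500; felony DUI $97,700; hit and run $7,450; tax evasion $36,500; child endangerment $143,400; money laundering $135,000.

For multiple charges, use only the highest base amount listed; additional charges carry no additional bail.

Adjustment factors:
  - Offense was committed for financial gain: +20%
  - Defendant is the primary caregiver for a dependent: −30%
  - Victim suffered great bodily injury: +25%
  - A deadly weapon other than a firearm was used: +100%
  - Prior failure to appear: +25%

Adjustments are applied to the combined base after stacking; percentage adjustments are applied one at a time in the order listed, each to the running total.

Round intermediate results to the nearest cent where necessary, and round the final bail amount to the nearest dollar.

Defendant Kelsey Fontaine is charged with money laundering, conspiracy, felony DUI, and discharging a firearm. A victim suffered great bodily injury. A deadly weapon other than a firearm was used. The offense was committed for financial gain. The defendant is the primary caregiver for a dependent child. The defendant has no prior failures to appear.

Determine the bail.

$288,540

Base amounts from the schedule: money laundering $135,000; conspiracy $28,500; felony DUI $97,700; discharging a firearm $137,400.
Stacking rule: use the highest base only. Highest is discharging a firearm at $137,400. Combined base = $137,400.
Offense was committed for financial gain (+20%): $137,400 × 1.2 = $164,880.
Defendant is the primary caregiver for a dependent (−30%): $164,880 × 0.7 = $115,416.
Victim suffered great bodily injury (+25%): $115,416 × 1.25 = $144,270.
A deadly weapon other than a firearm was used (+100%): $144,270 × 2 = $288,540.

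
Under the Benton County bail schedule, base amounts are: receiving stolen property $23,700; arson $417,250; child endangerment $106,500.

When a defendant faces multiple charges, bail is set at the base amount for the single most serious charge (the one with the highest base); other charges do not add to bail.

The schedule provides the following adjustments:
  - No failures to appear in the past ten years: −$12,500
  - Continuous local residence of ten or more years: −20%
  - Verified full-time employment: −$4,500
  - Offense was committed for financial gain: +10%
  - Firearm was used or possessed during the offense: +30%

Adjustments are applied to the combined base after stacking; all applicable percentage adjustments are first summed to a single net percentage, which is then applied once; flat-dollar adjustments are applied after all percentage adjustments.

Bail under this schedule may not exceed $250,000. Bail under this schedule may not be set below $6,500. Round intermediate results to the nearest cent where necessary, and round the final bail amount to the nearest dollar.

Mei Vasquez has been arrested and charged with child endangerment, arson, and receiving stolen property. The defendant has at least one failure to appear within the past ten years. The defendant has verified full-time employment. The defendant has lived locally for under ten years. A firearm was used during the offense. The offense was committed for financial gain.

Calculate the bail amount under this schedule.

Base amounts from the schedule: child endangerment $106,500; arson $417,250; receiving stolen property $23,700.
Stacking rule: use the highest base only. Highest is arson at $417,250. Combined base = $417,250.
Net percentage adjustment: +10% +30% = +40%. $417,250 × 1.4 = $584,150.
Verified full-time employment (−$4,500 flat): $584,150 − $4,500 = $579,650.
Result $579,650 exceeds the maximum of $250,000; bail is capped at $250,000.
$250,000 is at or above the $6,500 minimum.

$250,000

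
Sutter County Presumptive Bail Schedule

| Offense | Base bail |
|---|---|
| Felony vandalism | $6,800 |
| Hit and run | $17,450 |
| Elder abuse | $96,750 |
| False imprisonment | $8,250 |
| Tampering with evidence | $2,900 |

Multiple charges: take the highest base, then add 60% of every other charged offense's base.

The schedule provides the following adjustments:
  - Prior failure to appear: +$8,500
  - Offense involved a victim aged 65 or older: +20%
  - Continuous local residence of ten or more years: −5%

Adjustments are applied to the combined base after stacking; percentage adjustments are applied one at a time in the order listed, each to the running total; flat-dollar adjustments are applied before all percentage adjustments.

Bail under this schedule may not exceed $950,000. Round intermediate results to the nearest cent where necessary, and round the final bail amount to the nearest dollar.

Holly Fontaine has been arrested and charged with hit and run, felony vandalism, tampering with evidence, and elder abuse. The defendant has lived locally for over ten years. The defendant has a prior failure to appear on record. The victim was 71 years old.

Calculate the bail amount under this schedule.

$138,556

Base amounts from the schedule: hit and run $17,450; felony vandalism $6,800; tampering with evidence $2,900; elder abuse $96,750.
Stacking rule: highest base plus 60% of each additional charge. Highest is elder abuse at $96,750. Additional: $17,450 × 60% = $10,470; $6,800 × 60% = $4,080; $2,900 × 60% = $1,740. Combined base = $96,750 + $16,290 = $113,040.
Prior failure to appear (+$8,500 flat): $113,040 + $8,500 = $121,540.
Offense involved a victim aged 65 or older (+20%): $121,540 × 1.2 = $145,848.
Continuous local residence of ten or more years (−5%): $145,848 × 0.95 = $138,555.60.
$138,555.60 is within the $950,000 maximum.
Rounded to the nearest dollar: $138,556.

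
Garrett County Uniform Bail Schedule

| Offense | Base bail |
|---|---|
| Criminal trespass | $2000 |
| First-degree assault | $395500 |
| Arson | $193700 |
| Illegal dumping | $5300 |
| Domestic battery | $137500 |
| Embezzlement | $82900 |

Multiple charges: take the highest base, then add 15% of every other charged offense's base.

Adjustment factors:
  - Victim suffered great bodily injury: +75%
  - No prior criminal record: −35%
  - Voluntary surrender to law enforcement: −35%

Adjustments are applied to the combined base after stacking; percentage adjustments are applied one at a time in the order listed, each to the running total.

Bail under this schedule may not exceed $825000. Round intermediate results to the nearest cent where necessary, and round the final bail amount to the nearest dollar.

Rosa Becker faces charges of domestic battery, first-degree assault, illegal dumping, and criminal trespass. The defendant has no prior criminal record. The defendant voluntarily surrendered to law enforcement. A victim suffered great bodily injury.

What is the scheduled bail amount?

$308482

Base amounts from the schedule: domestic battery $137500; first-degree assault $395500; illegal dumping $5300; criminal trespass $2000.
Stacking rule: highest base plus 15% of each additional charge. Highest is first-degree assault at $395500. Additional: $137500 × 15% = $20625; $5300 × 15% = $795; $2000 × 15% = $300. Combined base = $395500 + $21720 = $417220.
Victim suffered great bodily injury (+75%): $417220 × 1.75 = $730135.
No prior criminal record (−35%): $730135 × 0.65 = $474587.75.
Voluntary surrender to law enforcement (−35%): $474587.75 × 0.65 = $308482.04.
$308482.04 is within the $825000 maximum.
Rounded to the nearest dollar: $308482.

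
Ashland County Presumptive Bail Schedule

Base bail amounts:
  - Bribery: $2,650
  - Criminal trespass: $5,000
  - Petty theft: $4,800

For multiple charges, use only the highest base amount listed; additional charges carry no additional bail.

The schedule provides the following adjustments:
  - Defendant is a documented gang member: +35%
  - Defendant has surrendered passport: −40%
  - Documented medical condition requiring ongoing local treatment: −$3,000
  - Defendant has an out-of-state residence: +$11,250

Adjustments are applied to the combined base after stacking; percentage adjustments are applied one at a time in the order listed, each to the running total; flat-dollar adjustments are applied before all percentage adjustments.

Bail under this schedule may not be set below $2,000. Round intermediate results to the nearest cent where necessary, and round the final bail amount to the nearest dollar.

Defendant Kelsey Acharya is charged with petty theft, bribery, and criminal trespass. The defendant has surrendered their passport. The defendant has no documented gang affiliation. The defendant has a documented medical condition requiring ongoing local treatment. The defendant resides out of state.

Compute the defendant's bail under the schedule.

$7,950

Base amounts from the schedule: petty theft $4,800; bribery $2,650; criminal trespass $5,000.
Stacking rule: use the highest base only. Highest is criminal trespass at $5,000. Combined base = $5,000.
Documented medical condition requiring ongoing local treatment (−$3,000 flat): $5,000 − $3,000 = $2,000.
Defendant has an out-of-state residence (+$11,250 flat): $2,000 + $11,250 = $13,250.
Defendant has surrendered passport (−40%): $13,250 × 0.6 = $7,950.
$7,950 is at or above the $2,000 minimum.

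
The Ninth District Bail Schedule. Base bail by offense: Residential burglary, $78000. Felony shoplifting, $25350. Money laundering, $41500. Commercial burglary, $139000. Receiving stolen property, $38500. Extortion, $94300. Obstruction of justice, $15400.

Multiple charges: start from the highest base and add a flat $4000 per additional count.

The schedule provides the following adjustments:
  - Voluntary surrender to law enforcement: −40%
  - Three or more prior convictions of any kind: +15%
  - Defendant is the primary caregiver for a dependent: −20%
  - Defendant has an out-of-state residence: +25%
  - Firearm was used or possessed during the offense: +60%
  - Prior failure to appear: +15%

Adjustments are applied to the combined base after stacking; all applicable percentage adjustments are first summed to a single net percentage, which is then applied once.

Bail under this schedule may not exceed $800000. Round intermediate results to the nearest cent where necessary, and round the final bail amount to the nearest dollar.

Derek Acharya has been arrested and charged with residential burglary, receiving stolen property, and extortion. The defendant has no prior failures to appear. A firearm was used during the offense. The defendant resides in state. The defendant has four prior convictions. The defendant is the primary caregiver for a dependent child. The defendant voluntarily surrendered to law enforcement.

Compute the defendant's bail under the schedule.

Base amounts from the schedule: residential burglary $78000; receiving stolen property $38500; extortion $94300.
Stacking rule: highest base plus $4000 per additional charge. Highest is extortion at $94300; 2 additional charges → +$8000. Combined base = $102300.
Net percentage adjustment: −40% +15% −20% +60% = +15%. $102300 × 1.15 = $117645.
$117645 is within the $800000 maximum.

$117645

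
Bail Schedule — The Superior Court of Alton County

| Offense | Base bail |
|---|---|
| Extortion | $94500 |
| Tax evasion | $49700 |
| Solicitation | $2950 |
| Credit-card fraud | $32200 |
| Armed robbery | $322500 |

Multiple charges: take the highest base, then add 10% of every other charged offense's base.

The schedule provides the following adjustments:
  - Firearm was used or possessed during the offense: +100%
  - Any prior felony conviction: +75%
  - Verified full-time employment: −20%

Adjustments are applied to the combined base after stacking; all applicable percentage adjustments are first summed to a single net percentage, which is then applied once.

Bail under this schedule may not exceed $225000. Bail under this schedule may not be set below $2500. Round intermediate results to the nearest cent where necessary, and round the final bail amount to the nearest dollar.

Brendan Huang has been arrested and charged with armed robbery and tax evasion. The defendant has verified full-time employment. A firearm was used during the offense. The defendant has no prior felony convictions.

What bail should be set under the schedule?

$225000

Base amounts from the schedule: armed robbery $322500; tax evasion $49700.
Stacking rule: highest base plus 10% of each additional charge. Highest is armed robbery at $322500. Additional: $49700 × 10% = $4970. Combined base = $322500 + $4970 = $327470.
Net percentage adjustment: +100% −20% = +80%. $327470 × 1.8 = $589446.
Result $589446 exceeds the maximum of $225000; bail is capped at $225000.
$225000 is at or above the $2500 minimum.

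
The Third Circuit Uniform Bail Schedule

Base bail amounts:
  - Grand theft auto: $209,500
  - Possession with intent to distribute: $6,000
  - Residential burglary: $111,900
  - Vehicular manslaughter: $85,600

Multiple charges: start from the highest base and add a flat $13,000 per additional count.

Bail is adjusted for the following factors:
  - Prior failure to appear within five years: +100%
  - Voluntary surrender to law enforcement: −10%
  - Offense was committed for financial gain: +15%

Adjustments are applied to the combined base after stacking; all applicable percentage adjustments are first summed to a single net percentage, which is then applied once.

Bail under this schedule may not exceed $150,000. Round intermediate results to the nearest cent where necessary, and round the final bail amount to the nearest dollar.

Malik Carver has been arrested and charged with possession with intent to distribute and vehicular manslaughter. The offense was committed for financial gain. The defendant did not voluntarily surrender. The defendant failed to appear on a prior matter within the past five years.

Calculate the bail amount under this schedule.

$150,000

Base amounts from the schedule: possession with intent to distribute $6,000; vehicular manslaughter $85,600.
Stacking rule: highest base plus $13,000 per additional charge. Highest is vehicular manslaughter at $85,600; 1 additional charge → +$13,000. Combined base = $98,600.
Net percentage adjustment: +100% +15% = +115%. $98,600 × 2.15 = $211,990.
Result $211,990 exceeds the maximum of $150,000; bail is capped at $150,000.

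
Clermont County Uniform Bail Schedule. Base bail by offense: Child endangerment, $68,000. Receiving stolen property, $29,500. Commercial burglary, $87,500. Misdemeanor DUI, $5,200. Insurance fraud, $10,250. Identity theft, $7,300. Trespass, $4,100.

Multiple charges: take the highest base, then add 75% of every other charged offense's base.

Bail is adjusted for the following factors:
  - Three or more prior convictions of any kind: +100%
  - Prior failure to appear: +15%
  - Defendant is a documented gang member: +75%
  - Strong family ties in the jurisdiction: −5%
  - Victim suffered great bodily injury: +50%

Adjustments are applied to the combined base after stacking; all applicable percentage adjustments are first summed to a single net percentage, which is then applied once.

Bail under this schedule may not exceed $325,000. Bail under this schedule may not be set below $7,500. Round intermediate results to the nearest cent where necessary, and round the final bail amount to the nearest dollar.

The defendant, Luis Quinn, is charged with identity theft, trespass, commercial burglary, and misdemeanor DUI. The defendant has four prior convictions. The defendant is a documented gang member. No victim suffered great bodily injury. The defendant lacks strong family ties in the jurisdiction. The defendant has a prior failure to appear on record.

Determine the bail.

$289,855

Base amounts from the schedule: identity theft $7,300; trespass $4,100; commercial burglary $87,500; misdemeanor DUI $5,200.
Stacking rule: highest base plus 75% of each additional charge. Highest is commercial burglary at $87,500. Additional: $7,300 × 75% = $5,475; $4,100 × 75% = $3,075; $5,200 × 75% = $3,900. Combined base = $87,500 + $12,450 = $99,950.
Net percentage adjustment: +100% +15% +75% = +190%. $99,950 × 2.9 = $289,855.
$289,855 is within the $325,000 maximum.
$289,855 is at or above the $7,500 minimum.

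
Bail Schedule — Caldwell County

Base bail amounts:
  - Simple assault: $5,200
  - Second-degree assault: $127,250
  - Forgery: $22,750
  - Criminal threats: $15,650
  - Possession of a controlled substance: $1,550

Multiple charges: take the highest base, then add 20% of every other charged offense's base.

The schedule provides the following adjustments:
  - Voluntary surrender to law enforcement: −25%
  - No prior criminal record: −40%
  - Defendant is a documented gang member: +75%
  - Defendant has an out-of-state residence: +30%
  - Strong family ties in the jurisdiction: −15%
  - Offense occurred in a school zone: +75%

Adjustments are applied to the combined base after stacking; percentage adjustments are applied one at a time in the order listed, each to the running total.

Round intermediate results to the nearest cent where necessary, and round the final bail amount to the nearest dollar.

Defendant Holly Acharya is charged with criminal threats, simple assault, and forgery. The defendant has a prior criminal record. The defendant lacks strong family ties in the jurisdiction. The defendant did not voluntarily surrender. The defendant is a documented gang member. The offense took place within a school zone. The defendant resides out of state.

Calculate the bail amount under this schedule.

Base amounts from the schedule: criminal threats $15,650; simple assault $5,200; forgery $22,750.
Stacking rule: highest base plus 20% of each additional charge. Highest is forgery at $22,750. Additional: $15,650 × 20% = $3,130; $5,200 × 20% = $1,040. Combined base = $22,750 + $4,170 = $26,920.
Defendant is a documented gang member (+75%): $26,920 × 1.75 = $47,110.
Defendant has an out-of-state residence (+30%): $47,110 × 1.3 = $61,243.
Offense occurred in a school zone (+75%): $61,243 × 1.75 = $107,175.25.
Rounded to the nearest dollar: $107,175.

$107,175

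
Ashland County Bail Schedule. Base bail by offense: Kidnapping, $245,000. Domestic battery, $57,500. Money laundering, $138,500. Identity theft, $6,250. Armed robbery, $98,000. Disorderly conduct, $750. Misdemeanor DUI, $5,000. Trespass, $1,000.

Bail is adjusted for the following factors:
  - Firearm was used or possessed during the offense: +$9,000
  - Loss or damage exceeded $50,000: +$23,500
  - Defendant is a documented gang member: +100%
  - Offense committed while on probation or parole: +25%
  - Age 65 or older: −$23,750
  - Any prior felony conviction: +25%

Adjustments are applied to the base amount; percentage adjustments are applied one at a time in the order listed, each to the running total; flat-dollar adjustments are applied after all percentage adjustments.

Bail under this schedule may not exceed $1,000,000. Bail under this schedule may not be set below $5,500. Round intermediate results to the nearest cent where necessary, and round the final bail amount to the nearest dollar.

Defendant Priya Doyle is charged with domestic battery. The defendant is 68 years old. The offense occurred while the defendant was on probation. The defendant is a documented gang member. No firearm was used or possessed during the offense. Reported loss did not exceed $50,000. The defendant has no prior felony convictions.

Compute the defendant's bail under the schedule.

Base amounts from the schedule: domestic battery $57,500.
Single charge. Combined base = $57,500.
Defendant is a documented gang member (+100%): $57,500 × 2 = $115,000.
Offense committed while on probation or parole (+25%): $115,000 × 1.25 = $143,750.
Age 65 or older (−$23,750 flat): $143,750 − $23,750 = $120,000.
$120,000 is within the $1,000,000 maximum.
$120,000 is at or above the $5,500 minimum.

$120,000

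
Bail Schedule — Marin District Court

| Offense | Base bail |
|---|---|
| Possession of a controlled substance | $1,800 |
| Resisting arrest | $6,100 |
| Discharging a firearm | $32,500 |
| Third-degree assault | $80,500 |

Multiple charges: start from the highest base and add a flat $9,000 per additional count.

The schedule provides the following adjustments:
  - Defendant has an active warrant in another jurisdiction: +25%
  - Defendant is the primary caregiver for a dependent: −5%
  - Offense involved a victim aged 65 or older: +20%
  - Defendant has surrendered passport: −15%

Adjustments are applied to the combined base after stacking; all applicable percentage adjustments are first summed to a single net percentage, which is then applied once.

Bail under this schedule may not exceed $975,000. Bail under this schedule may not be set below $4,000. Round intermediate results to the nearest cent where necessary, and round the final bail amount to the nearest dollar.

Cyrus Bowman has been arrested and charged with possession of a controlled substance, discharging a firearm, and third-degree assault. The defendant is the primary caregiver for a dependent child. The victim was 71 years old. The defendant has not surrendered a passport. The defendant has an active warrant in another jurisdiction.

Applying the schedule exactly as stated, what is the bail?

$137,900

Base amounts from the schedule: possession of a controlled substance $1,800; discharging a firearm $32,500; third-degree assault $80,500.
Stacking rule: highest base plus $9,000 per additional charge. Highest is third-degree assault at $80,500; 2 additional charges → +$18,000. Combined base = $98,500.
Net percentage adjustment: +25% −5% +20% = +40%. $98,500 × 1.4 = $137,900.
$137,900 is within the $975,000 maximum.
$137,900 is at or above the $4,000 minimum.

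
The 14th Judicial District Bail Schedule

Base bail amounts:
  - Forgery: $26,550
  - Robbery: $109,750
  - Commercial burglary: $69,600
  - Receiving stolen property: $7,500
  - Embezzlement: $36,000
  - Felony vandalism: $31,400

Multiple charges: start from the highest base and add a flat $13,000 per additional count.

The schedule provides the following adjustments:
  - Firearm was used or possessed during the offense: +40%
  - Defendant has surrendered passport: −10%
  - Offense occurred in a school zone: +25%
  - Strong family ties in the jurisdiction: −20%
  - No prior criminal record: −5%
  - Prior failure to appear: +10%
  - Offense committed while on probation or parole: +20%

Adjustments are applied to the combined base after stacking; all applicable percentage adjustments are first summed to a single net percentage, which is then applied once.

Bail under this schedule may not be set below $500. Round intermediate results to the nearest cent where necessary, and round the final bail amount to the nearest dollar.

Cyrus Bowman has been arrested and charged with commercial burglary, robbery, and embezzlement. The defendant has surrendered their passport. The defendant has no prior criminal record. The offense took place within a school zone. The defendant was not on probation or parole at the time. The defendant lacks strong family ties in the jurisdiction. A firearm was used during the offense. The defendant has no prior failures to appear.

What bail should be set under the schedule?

$203,625

Base amounts from the schedule: commercial burglary $69,600; robbery $109,750; embezzlement $36,000.
Stacking rule: highest base plus $13,000 per additional charge. Highest is robbery at $109,750; 2 additional charges → +$26,000. Combined base = $135,750.
Net percentage adjustment: +40% −10% +25% −5% = +50%. $135,750 × 1.5 = $203,625.
$203,625 is at or above the $500 minimum.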